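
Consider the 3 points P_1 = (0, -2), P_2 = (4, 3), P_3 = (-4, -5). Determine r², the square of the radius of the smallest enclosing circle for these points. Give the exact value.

32

Side lengths²: P_1P_2² = 41, P_1P_3² = 25, P_2P_3² = 128.
Since P_2P_3² = 128 ≥ 41 + 25 = 66, the angle opposite P_2P_3 is not acute, so the smallest enclosing circle has P_2P_3 as diameter.
Centre = midpoint of P_2P_3 = (0, -1), r² = 128/4 = 32.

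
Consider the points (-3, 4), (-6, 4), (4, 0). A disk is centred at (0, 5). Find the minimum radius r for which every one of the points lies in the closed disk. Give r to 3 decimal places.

6.403

The required radius is the distance from (0, 5) to the farthest point.
Squared distances: 10, 37, 41.
Maximum is 41, attained at (4, 0).
r = √41 ≈ 6.403.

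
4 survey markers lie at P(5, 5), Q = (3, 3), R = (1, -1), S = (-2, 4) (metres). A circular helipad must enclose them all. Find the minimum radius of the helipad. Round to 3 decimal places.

The minimum enclosing circle is determined by three boundary points: P, R, S.
Their circumcentre is (33/19, 54/19) with r² = 5525/361.
The farthest remaining point Q is at distance² 585/361 ≤ 5525/361.
r = √(5525/361) ≈ 3.912.

3.912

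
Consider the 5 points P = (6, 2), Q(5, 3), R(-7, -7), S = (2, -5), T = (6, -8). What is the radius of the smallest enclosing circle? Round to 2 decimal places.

The minimum enclosing circle of a finite set is fixed by two of the points (as a diameter) or three (as a circumcircle).
The minimum enclosing circle is determined by three boundary points: P, R, T.
Their circumcentre is (-2/13, -3) with r² = 10625/169.
The farthest remaining point Q is at distance² 10573/169 ≤ 10625/169.
r = √(10625/169) ≈ 7.93.

7.93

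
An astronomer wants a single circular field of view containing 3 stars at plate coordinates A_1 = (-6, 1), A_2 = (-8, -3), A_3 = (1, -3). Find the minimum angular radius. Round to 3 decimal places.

4.507

Side lengths²: A_1A_2² = 20, A_1A_3² = 65, A_2A_3² = 81.
Since A_2A_3² = 81 < 65 + 20 = 85, the triangle is acute, so the smallest enclosing circle is the circumcircle.
Circumcentre = (-3.5, -2.75), r² = 20.3125.
r = √(20.3125) ≈ 4.507.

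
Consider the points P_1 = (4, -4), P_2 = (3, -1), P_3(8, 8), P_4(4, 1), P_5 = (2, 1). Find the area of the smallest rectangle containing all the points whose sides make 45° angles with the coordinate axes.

In coordinates u = x + y, v = x − y the rectangle is axis-aligned; the map (x,y)→(u,v) scales areas by 2.
u-values: 0, 2, 16, 5, 3; range = 16 − 0 = 16.
v-values: 8, 4, 0, 3, 1; range = 8 − 0 = 8.
Area = (16 × 8) / 2 = 64.

64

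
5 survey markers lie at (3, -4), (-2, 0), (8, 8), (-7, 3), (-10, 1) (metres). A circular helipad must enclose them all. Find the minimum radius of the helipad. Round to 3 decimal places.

9.657

A smallest enclosing disk is always determined by at most three of the input points on its boundary.
The farthest pair is (8, 8)–(-10, 1) with squared distance 373. The circle on this segment as diameter has centre (-1, 4.5) and r² = 373/4 = 93.25.
Check (3, -4): distance² to centre = 88.25 ≤ 93.25, so it lies inside.
All remaining points lie in this disk, and no smaller disk contains both endpoints, so this is the minimum enclosing circle.
r = √(93.25) ≈ 9.657.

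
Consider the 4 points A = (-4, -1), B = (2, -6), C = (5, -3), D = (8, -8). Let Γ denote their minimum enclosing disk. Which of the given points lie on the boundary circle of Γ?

The farthest pair is A–D with squared distance 193. The circle on this segment as diameter has centre (2, -4.5) and r² = 193/4 = 48.25.
Check B: distance² to centre = 2.25 ≤ 48.25, so it lies inside.
All remaining points lie in this disk, and no smaller disk contains both endpoints, so this is the minimum enclosing circle.
The points at distance exactly r from the centre are A, D — 2 points.

A, D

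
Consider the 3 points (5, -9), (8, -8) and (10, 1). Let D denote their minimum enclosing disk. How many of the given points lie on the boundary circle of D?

Call the three points A, B, C in the order given.
Side lengths²: AB² = 10, AC² = 125, BC² = 85.
Since AC² = 125 ≥ 85 + 10 = 95, the angle opposite AC is not acute, so the smallest enclosing circle has AC as diameter.
Centre = midpoint of AC = (7.5, -4), r² = 125/4 = 31.25.
The points at distance exactly r from the centre are (5, -9), (10, 1) — 2 points.

2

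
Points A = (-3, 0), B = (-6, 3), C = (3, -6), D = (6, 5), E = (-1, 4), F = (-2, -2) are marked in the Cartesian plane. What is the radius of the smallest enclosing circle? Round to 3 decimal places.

By Welzl's lemma the MEC is supported by two points (diametrically opposite) or three points (on a circumcircle).
The minimum enclosing circle is determined by three boundary points: B, C, D.
Their circumcentre is (4/7, 4/7) with r² = 2405/49.
The farthest remaining point E is at distance² 697/49 ≤ 2405/49.
r = √(2405/49) ≈ 7.006.

7.006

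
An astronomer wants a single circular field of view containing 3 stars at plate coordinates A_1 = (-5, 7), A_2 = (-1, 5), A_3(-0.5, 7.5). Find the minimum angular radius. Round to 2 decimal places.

Side lengths²: A_1A_2² = 20, A_1A_3² = 20.5, A_2A_3² = 6.5.
Since A_1A_3² = 20.5 < 20 + 6.5 = 26.5, the triangle is acute, so the smallest enclosing circle is the circumcircle.
Circumcentre = (-59/22, 73/11), r² = 2665/484.
r = √(2665/484) ≈ 2.35.

2.35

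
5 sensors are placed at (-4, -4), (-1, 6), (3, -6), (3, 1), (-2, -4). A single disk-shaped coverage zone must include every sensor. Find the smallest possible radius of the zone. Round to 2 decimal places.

By Welzl's lemma the MEC is supported by two points (diametrically opposite) or three points (on a circumcircle).
The minimum enclosing circle is determined by three boundary points: (-4, -4), (-1, 6), (3, -6).
Their circumcentre is (35/38, -1/38) with r² = 28885/722.
The farthest remaining point (-2, -4) is at distance² 17561/722 ≤ 28885/722.
r = √(28885/722) ≈ 6.33.

6.33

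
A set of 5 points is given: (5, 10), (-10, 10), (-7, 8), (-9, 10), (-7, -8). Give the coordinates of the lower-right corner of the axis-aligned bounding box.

x-range [-10, 5], y-range [-8, 10].
The lower-right corner is (5, -8).

(5, -8)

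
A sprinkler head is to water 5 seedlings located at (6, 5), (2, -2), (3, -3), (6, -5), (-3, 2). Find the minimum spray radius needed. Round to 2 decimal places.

6.01

The minimum enclosing circle is determined by three boundary points: (6, 5), (6, -5), (-3, 2).
Their circumcentre is (8/3, 0) with r² = 325/9.
The farthest remaining point (3, -3) is at distance² 82/9 ≤ 325/9.
r = √(325/9) ≈ 6.01.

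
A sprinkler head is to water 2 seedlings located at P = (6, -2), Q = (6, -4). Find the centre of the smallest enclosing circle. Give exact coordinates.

(6, -3)

The smallest circle enclosing two points has them as diameter endpoints.
Centre = midpoint = (6, -3); r² = |PQ|²/4 = 4/4 = 1.
Centre = (6, -3).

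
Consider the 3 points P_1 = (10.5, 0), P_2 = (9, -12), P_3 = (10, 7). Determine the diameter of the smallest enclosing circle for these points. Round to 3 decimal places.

Side lengths²: P_1P_2² = 146.25, P_1P_3² = 49.25, P_2P_3² = 362.
Since P_2P_3² = 362 ≥ 146.25 + 49.25 = 195.5, the angle opposite P_2P_3 is not acute, so the smallest enclosing circle has P_2P_3 as diameter.
Centre = midpoint of P_2P_3 = (9.5, -2.5), r² = 362/4 = 90.5.
Diameter = 2r = 2√(90.5) ≈ 19.026.

19.026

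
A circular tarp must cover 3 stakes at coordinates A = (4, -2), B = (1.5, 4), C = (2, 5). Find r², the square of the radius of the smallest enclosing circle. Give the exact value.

13.25

Side lengths²: AB² = 42.25, AC² = 53, BC² = 1.25.
Since AC² = 53 ≥ 42.25 + 1.25 = 43.5, the angle opposite AC is not acute, so the smallest enclosing circle has AC as diameter.
Centre = midpoint of AC = (3, 1.5), r² = 53/4 = 13.25.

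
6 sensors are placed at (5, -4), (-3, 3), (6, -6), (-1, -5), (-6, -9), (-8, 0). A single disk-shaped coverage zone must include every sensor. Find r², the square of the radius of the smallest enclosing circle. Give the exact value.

41905/722

The minimum enclosing circle of a finite set is fixed by two of the points (as a diameter) or three (as a circumcircle).
The minimum enclosing circle is determined by three boundary points: (6, -6), (-6, -9), (-8, 0).
Their circumcentre is (-41/38, -121/38) with r² = 41905/722.
The farthest remaining point (-3, 3) is at distance² 30277/722 ≤ 41905/722.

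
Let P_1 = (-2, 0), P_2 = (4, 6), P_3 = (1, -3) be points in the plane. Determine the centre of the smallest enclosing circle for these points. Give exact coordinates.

(2.5, 1.5)

Side lengths²: P_1P_2² = 72, P_1P_3² = 18, P_2P_3² = 90.
Since P_2P_3² = 90 ≥ 72 + 18 = 90, the angle opposite P_2P_3 is not acute, so the smallest enclosing circle has P_2P_3 as diameter.
Centre = midpoint of P_2P_3 = (2.5, 1.5), r² = 90/4 = 22.5.
Centre = (2.5, 1.5).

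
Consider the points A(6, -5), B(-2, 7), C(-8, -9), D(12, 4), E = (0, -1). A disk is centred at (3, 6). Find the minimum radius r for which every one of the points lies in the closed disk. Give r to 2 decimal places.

18.60

The required radius is the distance from (3, 6) to the farthest point.
Squared distances: 130, 26, 346, 85, 58.
Maximum is 346, attained at C.
r = √346 ≈ 18.60.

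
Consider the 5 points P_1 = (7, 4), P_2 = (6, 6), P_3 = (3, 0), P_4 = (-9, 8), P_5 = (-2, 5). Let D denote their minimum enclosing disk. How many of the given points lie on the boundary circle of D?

The farthest pair is P_1–P_4 with squared distance 272. The circle on this segment as diameter has centre (-1, 6) and r² = 272/4 = 68.
Check P_2: distance² to centre = 49 ≤ 68, so it lies inside.
All remaining points lie in this disk, and no smaller disk contains both endpoints, so this is the minimum enclosing circle.
The points at distance exactly r from the centre are P_1, P_4 — 2 points.

2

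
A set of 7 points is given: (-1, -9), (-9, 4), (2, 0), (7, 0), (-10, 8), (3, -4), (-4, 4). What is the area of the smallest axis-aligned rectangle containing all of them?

289

x ranges over [-10, 7], width 17.
y ranges over [-9, 8], height 17.
Area = 17 × 17 = 289.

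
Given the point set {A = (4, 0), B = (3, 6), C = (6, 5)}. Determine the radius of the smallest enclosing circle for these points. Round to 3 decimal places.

3.047

Side lengths²: AB² = 37, AC² = 29, BC² = 10.
Since AB² = 37 < 29 + 10 = 39, the triangle is acute, so the smallest enclosing circle is the circumcircle.
Circumcentre = (125/34, 103/34), r² = 5365/578.
r = √(5365/578) ≈ 3.047.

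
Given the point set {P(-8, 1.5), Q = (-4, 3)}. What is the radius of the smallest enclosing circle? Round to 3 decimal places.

The smallest circle enclosing two points has them as diameter endpoints.
Centre = midpoint = (-6, 2.25); r² = |PQ|²/4 = 18.25/4 = 4.5625.
r = √(4.5625) ≈ 2.136.

2.136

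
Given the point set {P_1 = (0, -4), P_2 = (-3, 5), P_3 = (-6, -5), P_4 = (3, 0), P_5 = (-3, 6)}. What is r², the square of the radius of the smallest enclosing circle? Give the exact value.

3445/98

By Welzl's lemma the MEC is supported by two points (diametrically opposite) or three points (on a circumcircle).
The minimum enclosing circle is determined by three boundary points: P_3, P_4, P_5.
Their circumcentre is (-41/14, 1/14) with r² = 3445/98.
The farthest remaining point P_1 is at distance² 2465/98 ≤ 3445/98.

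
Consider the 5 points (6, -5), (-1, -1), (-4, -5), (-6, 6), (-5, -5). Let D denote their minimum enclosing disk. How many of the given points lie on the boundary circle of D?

2

By Welzl's lemma the MEC is supported by two points (diametrically opposite) or three points (on a circumcircle).
The farthest pair is (6, -5)–(-6, 6) with squared distance 265. The circle on this segment as diameter has centre (0, 0.5) and r² = 265/4 = 66.25.
Check (-1, -1): distance² to centre = 3.25 ≤ 66.25, so it lies inside.
All remaining points lie in this disk, and no smaller disk contains both endpoints, so this is the minimum enclosing circle.
The points at distance exactly r from the centre are (6, -5), (-6, 6) — 2 points.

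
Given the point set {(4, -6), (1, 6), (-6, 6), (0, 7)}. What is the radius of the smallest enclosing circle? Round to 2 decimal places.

The farthest pair is (4, -6)–(-6, 6) with squared distance 244. The circle on this segment as diameter has centre (-1, 0) and r² = 244/4 = 61.
Check (1, 6): distance² to centre = 40 ≤ 61, so it lies inside.
All remaining points lie in this disk, and no smaller disk contains both endpoints, so this is the minimum enclosing circle.
r = √61 ≈ 7.81.

7.81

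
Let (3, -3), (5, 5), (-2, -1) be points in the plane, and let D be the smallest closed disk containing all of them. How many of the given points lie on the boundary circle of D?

Call the three points A, B, C in the order given.
Side lengths²: AB² = 68, AC² = 29, BC² = 85.
Since BC² = 85 < 68 + 29 = 97, the triangle is acute, so the smallest enclosing circle is the circumcircle.
Circumcentre = (21/11, 67/44), r² = 41905/1936.
The points at distance exactly r from the centre are (3, -3), (5, 5), (-2, -1) — 3 points.

3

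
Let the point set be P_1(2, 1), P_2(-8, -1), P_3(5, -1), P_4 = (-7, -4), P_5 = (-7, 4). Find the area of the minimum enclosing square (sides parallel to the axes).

169

The bounding box has width 13 and height 8.
An axis-aligned square enclosing the set must have side ≥ max(width, height).
So the minimum side is max(13, 8) = 13.
Area = 13² = 169.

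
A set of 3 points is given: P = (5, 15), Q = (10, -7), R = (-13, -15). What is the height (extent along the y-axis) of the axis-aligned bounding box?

max y = 15, min y = -15, so height = 30.

30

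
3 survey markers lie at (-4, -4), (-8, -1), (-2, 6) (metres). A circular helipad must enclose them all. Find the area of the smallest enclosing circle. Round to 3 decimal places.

82.029

Call the three points A, B, C in the order given.
Side lengths²: AB² = 25, AC² = 104, BC² = 85.
Since AC² = 104 < 85 + 25 = 110, the triangle is acute, so the smallest enclosing circle is the circumcircle.
Circumcentre = (-153/46, 49/46), r² = 27625/1058.
Area = π·r² = π·27625/1058 ≈ 82.029.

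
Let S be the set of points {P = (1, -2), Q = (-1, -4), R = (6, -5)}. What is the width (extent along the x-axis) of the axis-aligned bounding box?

7

max x = 6, min x = -1, so width = 7.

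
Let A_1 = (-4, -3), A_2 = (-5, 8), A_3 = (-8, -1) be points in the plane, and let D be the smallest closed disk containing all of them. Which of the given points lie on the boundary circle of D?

Side lengths²: A_1A_2² = 122, A_1A_3² = 20, A_2A_3² = 90.
Since A_1A_2² = 122 ≥ 90 + 20 = 110, the angle opposite A_1A_2 is not acute, so the smallest enclosing circle has A_1A_2 as diameter.
Centre = midpoint of A_1A_2 = (-4.5, 2.5), r² = 122/4 = 30.5.
The points at distance exactly r from the centre are A_1, A_2 — 2 points.

A_1, A_2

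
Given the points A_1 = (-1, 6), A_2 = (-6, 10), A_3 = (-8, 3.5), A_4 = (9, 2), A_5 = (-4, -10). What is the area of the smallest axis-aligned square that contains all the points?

The bounding box has width 17 and height 20.
An axis-aligned square enclosing the set must have side ≥ max(width, height).
So the minimum side is max(17, 20) = 20.
Area = 20² = 400.

400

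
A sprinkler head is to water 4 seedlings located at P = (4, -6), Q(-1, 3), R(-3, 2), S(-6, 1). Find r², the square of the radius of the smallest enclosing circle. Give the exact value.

37.25

The minimum enclosing circle of a finite set is fixed by two of the points (as a diameter) or three (as a circumcircle).
The farthest pair is P–S with squared distance 149. The circle on this segment as diameter has centre (-1, -2.5) and r² = 149/4 = 37.25.
Check Q: distance² to centre = 30.25 ≤ 37.25, so it lies inside.
All remaining points lie in this disk, and no smaller disk contains both endpoints, so this is the minimum enclosing circle.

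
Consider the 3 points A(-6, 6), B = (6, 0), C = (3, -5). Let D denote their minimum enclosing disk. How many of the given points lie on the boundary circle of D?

Side lengths²: AB² = 180, AC² = 202, BC² = 34.
Since AC² = 202 < 180 + 34 = 214, the triangle is acute, so the smallest enclosing circle is the circumcircle.
Circumcentre = (-14/13, 11/13), r² = 8585/169.
The points at distance exactly r from the centre are A, B, C — 3 points.

3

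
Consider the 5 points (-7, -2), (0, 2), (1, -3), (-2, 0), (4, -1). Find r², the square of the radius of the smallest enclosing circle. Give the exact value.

By Welzl's lemma the MEC is supported by two points (diametrically opposite) or three points (on a circumcircle).
The farthest pair is (-7, -2)–(4, -1) with squared distance 122. The circle on this segment as diameter has centre (-1.5, -1.5) and r² = 122/4 = 30.5.
Check (0, 2): distance² to centre = 14.5 ≤ 30.5, so it lies inside.
All remaining points lie in this disk, and no smaller disk contains both endpoints, so this is the minimum enclosing circle.

30.5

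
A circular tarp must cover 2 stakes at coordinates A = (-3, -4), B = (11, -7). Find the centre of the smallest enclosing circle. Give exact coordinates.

The smallest circle enclosing two points has them as diameter endpoints.
Centre = midpoint = (4, -5.5); r² = |AB|²/4 = 205/4 = 51.25.
Centre = (4, -5.5).

(4, -5.5)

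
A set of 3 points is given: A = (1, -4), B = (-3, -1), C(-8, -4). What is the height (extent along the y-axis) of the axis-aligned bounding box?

3

max y = -1, min y = -4, so height = 3.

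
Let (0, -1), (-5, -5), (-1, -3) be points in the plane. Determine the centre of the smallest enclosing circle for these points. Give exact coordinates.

Call the three points A, B, C in the order given.
Side lengths²: AB² = 41, AC² = 5, BC² = 20.
Since AB² = 41 ≥ 20 + 5 = 25, the angle opposite AB is not acute, so the smallest enclosing circle has AB as diameter.
Centre = midpoint of AB = (-2.5, -3), r² = 41/4 = 10.25.
Centre = (-2.5, -3).

(-2.5, -3)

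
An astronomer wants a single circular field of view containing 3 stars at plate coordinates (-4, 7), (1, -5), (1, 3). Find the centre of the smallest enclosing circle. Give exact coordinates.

(-1.5, 1)

Call the three points A, B, C in the order given.
Side lengths²: AB² = 169, AC² = 41, BC² = 64.
Since AB² = 169 ≥ 64 + 41 = 105, the angle opposite AB is not acute, so the smallest enclosing circle has AB as diameter.
Centre = midpoint of AB = (-1.5, 1), r² = 169/4 = 42.25.
Centre = (-1.5, 1).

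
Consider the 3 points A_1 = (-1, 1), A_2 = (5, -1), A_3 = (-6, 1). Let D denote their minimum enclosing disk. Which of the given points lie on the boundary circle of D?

A_2, A_3

Side lengths²: A_1A_2² = 40, A_1A_3² = 25, A_2A_3² = 125.
Since A_2A_3² = 125 ≥ 40 + 25 = 65, the angle opposite A_2A_3 is not acute, so the smallest enclosing circle has A_2A_3 as diameter.
Centre = midpoint of A_2A_3 = (-0.5, 0), r² = 125/4 = 31.25.
The points at distance exactly r from the centre are A_2, A_3 — 2 points.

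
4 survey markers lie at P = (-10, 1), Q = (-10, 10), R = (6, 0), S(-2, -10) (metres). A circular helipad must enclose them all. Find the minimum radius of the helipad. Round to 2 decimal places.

The minimum enclosing circle of a finite set is fixed by two of the points (as a diameter) or three (as a circumcircle).
The minimum enclosing circle is determined by three boundary points: Q, R, S.
Their circumcentre is (-29/6, 7/15) with r² = 105821/900.
The farthest remaining point P is at distance² 24281/900 ≤ 105821/900.
r = √(105821/900) ≈ 10.84.

10.84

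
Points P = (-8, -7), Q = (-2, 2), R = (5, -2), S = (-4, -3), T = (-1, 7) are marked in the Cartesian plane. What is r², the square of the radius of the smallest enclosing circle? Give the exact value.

A smallest enclosing disk is always determined by at most three of the input points on its boundary.
The minimum enclosing circle is determined by three boundary points: P, R, T.
Their circumcentre is (-41/14, -11/14) with r² = 6305/98.
The farthest remaining point Q is at distance² 845/98 ≤ 6305/98.

6305/98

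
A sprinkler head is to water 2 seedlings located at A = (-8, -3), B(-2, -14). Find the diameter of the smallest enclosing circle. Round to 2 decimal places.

12.53

The smallest circle enclosing two points has them as diameter endpoints.
Centre = midpoint = (-5, -8.5); r² = |AB|²/4 = 157/4 = 39.25.
Diameter = 2r = 2√(39.25) ≈ 12.53.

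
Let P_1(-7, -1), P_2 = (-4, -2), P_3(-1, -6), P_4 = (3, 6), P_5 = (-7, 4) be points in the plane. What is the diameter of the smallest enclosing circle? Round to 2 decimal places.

The minimum enclosing circle is determined by three boundary points: P_3, P_4, P_5.
Their circumcentre is (-8/7, 5/7) with r² = 2210/49.
The farthest remaining point P_1 is at distance² 1825/49 ≤ 2210/49.
Diameter = 2r = 2√(2210/49) ≈ 13.43.

13.43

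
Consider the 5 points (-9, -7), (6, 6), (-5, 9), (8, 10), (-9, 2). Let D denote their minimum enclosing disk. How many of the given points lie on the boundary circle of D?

The minimum enclosing circle of a finite set is fixed by two of the points (as a diameter) or three (as a circumcircle).
The farthest pair is (-9, -7)–(8, 10) with squared distance 578. The circle on this segment as diameter has centre (-0.5, 1.5) and r² = 578/4 = 144.5.
Check (6, 6): distance² to centre = 62.5 ≤ 144.5, so it lies inside.
All remaining points lie in this disk, and no smaller disk contains both endpoints, so this is the minimum enclosing circle.
The points at distance exactly r from the centre are (-9, -7), (8, 10) — 2 points.

2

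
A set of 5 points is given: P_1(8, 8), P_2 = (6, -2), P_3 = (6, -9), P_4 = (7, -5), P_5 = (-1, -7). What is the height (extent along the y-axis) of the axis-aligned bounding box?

max y = 8, min y = -9, so height = 17.

17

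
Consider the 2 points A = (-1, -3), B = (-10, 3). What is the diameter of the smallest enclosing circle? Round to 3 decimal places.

The smallest circle enclosing two points has them as diameter endpoints.
Centre = midpoint = (-5.5, 0); r² = |AB|²/4 = 117/4 = 29.25.
Diameter = 2r = 2√(29.25) ≈ 10.817.

10.817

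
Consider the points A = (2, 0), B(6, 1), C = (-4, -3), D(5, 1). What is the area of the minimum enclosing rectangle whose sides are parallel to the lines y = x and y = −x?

In coordinates u = x + y, v = x − y the rectangle is axis-aligned; the map (x,y)→(u,v) scales areas by 2.
u-values: 2, 7, -7, 6; range = 7 − (-7) = 14.
v-values: 2, 5, -1, 4; range = 5 − (-1) = 6.
Area = (14 × 6) / 2 = 42.

42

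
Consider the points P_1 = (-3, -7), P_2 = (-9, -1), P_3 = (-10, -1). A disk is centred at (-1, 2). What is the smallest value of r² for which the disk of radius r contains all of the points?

90

The required radius is the distance from (-1, 2) to the farthest point.
Squared distances: 85, 73, 90.
Maximum is 90, attained at P_3.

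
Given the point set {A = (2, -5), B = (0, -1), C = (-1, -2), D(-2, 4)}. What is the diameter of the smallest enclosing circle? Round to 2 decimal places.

By Welzl's lemma the MEC is supported by two points (diametrically opposite) or three points (on a circumcircle).
The farthest pair is A–D with squared distance 97. The circle on this segment as diameter has centre (0, -0.5) and r² = 97/4 = 24.25.
Check B: distance² to centre = 0.25 ≤ 24.25, so it lies inside.
All remaining points lie in this disk, and no smaller disk contains both endpoints, so this is the minimum enclosing circle.
Diameter = 2r = 2√(24.25) ≈ 9.85.

9.85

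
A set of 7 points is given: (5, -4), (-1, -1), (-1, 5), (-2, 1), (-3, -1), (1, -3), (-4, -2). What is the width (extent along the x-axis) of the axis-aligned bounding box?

max x = 5, min x = -4, so width = 9.

9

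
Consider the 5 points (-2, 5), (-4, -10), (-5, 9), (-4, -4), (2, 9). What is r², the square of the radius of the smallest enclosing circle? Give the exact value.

71857/722

The minimum enclosing circle is determined by three boundary points: (-4, -10), (-5, 9), (2, 9).
Their circumcentre is (-1.5, -13/38) with r² = 71857/722.
The farthest remaining point (-2, 5) is at distance² 20785/722 ≤ 71857/722.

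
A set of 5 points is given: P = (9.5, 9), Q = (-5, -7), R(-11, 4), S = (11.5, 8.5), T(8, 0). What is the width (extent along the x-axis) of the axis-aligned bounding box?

max x = 11.5, min x = -11, so width = 22.5.

22.5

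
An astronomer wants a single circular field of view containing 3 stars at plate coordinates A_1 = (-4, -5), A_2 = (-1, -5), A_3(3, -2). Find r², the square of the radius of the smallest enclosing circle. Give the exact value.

Side lengths²: A_1A_2² = 9, A_1A_3² = 58, A_2A_3² = 25.
Since A_1A_3² = 58 ≥ 25 + 9 = 34, the angle opposite A_1A_3 is not acute, so the smallest enclosing circle has A_1A_3 as diameter.
Centre = midpoint of A_1A_3 = (-0.5, -3.5), r² = 58/4 = 14.5.

14.5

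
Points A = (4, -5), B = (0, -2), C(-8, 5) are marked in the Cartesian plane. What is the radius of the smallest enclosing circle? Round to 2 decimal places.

Side lengths²: AB² = 25, AC² = 244, BC² = 113.
Since AC² = 244 ≥ 113 + 25 = 138, the angle opposite AC is not acute, so the smallest enclosing circle has AC as diameter.
Centre = midpoint of AC = (-2, 0), r² = 244/4 = 61.
r = √61 ≈ 7.81.

7.81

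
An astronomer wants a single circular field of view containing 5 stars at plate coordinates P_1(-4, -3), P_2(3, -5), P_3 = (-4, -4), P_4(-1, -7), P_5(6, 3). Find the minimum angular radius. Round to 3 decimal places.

The minimum enclosing circle of a finite set is fixed by two of the points (as a diameter) or three (as a circumcircle).
The minimum enclosing circle is determined by three boundary points: P_3, P_4, P_5.
Their circumcentre is (55/34, -47/34) with r² = 22201/578.
The farthest remaining point P_1 is at distance² 19753/578 ≤ 22201/578.
r = √(22201/578) ≈ 6.198.

6.198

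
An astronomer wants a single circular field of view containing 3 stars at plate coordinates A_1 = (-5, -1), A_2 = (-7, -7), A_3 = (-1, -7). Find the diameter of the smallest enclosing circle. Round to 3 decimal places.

Side lengths²: A_1A_2² = 40, A_1A_3² = 52, A_2A_3² = 36.
Since A_1A_3² = 52 < 40 + 36 = 76, the triangle is acute, so the smallest enclosing circle is the circumcircle.
Circumcentre = (-4, -14/3), r² = 130/9.
Diameter = 2r = 2√(130/9) ≈ 7.601.

7.601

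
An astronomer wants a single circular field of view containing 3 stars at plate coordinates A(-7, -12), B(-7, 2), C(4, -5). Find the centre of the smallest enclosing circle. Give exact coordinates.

Side lengths²: AB² = 196, AC² = 170, BC² = 170.
Since AB² = 196 < 170 + 170 = 340, the triangle is acute, so the smallest enclosing circle is the circumcircle.
Circumcentre = (-41/11, -5), r² = 7225/121.
Centre = (-41/11, -5).

(-41/11, -5)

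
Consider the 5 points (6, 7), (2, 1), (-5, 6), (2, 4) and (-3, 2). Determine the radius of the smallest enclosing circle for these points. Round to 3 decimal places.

5.528

The minimum enclosing circle is determined by three boundary points: (6, 7), (-5, 6), (-3, 2).
Their circumcentre is (12/23, 144/23) with r² = 16165/529.
The farthest remaining point (2, 1) is at distance² 15797/529 ≤ 16165/529.
r = √(16165/529) ≈ 5.528.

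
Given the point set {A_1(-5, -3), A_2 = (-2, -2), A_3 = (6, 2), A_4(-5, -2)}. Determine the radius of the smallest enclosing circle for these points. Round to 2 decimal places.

6.04

By Welzl's lemma the MEC is supported by two points (diametrically opposite) or three points (on a circumcircle).
The farthest pair is A_1–A_3 with squared distance 146. The circle on this segment as diameter has centre (0.5, -0.5) and r² = 146/4 = 36.5.
Check A_2: distance² to centre = 8.5 ≤ 36.5, so it lies inside.
All remaining points lie in this disk, and no smaller disk contains both endpoints, so this is the minimum enclosing circle.
r = √(36.5) ≈ 6.04.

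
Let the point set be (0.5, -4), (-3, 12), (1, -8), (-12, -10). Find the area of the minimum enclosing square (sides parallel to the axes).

484

The bounding box has width 13 and height 22.
An axis-aligned square enclosing the set must have side ≥ max(width, height).
So the minimum side is max(13, 22) = 22.
Area = 22² = 484.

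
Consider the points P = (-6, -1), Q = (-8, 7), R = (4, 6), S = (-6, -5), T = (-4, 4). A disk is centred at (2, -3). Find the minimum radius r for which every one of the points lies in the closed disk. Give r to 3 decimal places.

14.142

The required radius is the distance from (2, -3) to the farthest point.
Squared distances: 68, 200, 85, 68, 85.
Maximum is 200, attained at Q.
r = √200 ≈ 14.142.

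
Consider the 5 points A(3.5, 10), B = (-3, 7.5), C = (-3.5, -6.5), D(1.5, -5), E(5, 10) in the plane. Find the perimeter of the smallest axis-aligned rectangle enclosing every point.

50

Width = max x − min x = 5 − (-3.5) = 8.5.
Height = max y − min y = 10 − (-6.5) = 16.5.
Perimeter = 2(8.5 + 16.5) = 50.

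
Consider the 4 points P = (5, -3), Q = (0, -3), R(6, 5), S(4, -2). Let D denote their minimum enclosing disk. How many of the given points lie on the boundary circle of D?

2

The minimum enclosing circle of a finite set is fixed by two of the points (as a diameter) or three (as a circumcircle).
The farthest pair is Q–R with squared distance 100. The circle on this segment as diameter has centre (3, 1) and r² = 100/4 = 25.
Check P: distance² to centre = 20 ≤ 25, so it lies inside.
All remaining points lie in this disk, and no smaller disk contains both endpoints, so this is the minimum enclosing circle.
The points at distance exactly r from the centre are Q, R — 2 points.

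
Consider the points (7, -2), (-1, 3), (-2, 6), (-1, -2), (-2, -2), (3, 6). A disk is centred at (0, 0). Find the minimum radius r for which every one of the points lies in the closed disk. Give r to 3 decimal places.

The required radius is the distance from (0, 0) to the farthest point.
Squared distances: 53, 10, 40, 5, 8, 45.
Maximum is 53, attained at (7, -2).
r = √53 ≈ 7.280.

7.280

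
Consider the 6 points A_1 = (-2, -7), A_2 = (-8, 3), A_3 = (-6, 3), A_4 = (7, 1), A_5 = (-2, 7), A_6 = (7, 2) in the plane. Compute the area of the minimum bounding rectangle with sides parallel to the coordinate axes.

210

x ranges over [-8, 7], width 15.
y ranges over [-7, 7], height 14.
Area = 15 × 14 = 210.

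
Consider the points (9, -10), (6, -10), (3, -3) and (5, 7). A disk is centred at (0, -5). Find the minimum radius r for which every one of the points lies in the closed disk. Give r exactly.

The required radius is the distance from (0, -5) to the farthest point.
Squared distances: 106, 61, 13, 169.
Maximum is 169, attained at (5, 7).
r = √169 = 13.

13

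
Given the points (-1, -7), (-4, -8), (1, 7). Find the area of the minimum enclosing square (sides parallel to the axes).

The bounding box has width 5 and height 15.
An axis-aligned square enclosing the set must have side ≥ max(width, height).
So the minimum side is max(5, 15) = 15.
Area = 15² = 225.

225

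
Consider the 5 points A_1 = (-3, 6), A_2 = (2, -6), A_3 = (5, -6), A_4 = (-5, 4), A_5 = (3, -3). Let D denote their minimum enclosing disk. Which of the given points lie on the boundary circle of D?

A_1, A_3, A_4

The minimum enclosing circle of a finite set is fixed by two of the points (as a diameter) or three (as a circumcircle).
The farthest pair is A_1–A_3 with squared distance 208. The circle on this segment as diameter has centre (1, 0) and r² = 208/4 = 52.
Check A_2: distance² to centre = 37 ≤ 52, so it lies inside.
All remaining points lie in this disk, and no smaller disk contains both endpoints, so this is the minimum enclosing circle.
The points at distance exactly r from the centre are A_1, A_3, A_4 — 3 points.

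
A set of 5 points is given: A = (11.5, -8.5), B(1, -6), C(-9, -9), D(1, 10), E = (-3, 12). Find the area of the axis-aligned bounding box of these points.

x ranges over [-9, 11.5], width 20.5.
y ranges over [-9, 12], height 21.
Area = 20.5 × 21 = 430.5.

430.5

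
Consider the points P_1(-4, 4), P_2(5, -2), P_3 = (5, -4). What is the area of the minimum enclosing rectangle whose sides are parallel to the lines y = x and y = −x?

In coordinates u = x + y, v = x − y the rectangle is axis-aligned; the map (x,y)→(u,v) scales areas by 2.
u-values: 0, 3, 1; range = 3 − 0 = 3.
v-values: -8, 7, 9; range = 9 − (-8) = 17.
Area = (3 × 17) / 2 = 25.5.

25.5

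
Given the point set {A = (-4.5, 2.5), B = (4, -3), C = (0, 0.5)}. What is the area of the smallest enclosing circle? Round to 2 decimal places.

80.50

Side lengths²: AB² = 102.5, AC² = 24.25, BC² = 28.25.
Since AB² = 102.5 ≥ 28.25 + 24.25 = 52.5, the angle opposite AB is not acute, so the smallest enclosing circle has AB as diameter.
Centre = midpoint of AB = (-0.25, -0.25), r² = 102.5/4 = 25.625.
Area = π·r² = π·25.625 ≈ 80.50.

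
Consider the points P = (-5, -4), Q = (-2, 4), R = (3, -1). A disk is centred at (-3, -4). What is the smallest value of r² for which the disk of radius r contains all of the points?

The required radius is the distance from (-3, -4) to the farthest point.
Squared distances: 4, 65, 45.
Maximum is 65, attained at Q.

65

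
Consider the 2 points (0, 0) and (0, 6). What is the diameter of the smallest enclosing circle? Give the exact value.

6

The smallest circle enclosing two points has them as diameter endpoints.
Centre = midpoint = (0, 3); r² = |(0, 0)−(0, 6)|²/4 = 36/4 = 9.
Diameter = 2r = 2√9 = 6.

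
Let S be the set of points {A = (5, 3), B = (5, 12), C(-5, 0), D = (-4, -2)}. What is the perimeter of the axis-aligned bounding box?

Width = max x − min x = 5 − (-5) = 10.
Height = max y − min y = 12 − (-2) = 14.
Perimeter = 2(10 + 14) = 48.

48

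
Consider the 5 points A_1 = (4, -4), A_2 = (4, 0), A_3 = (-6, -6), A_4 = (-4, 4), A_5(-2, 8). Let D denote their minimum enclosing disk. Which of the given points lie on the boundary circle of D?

A smallest enclosing disk is always determined by at most three of the input points on its boundary.
The minimum enclosing circle is determined by three boundary points: A_1, A_3, A_5.
Their circumcentre is (-23/11, 5/11) with r² = 6890/121.
The farthest remaining point A_2 is at distance² 4514/121 ≤ 6890/121.
The points at distance exactly r from the centre are A_1, A_3, A_5 — 3 points.

A_1, A_3, A_5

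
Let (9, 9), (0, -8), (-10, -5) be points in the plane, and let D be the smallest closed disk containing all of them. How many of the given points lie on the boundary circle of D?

2

Call the three points A, B, C in the order given.
Side lengths²: AB² = 370, AC² = 557, BC² = 109.
Since AC² = 557 ≥ 370 + 109 = 479, the angle opposite AC is not acute, so the smallest enclosing circle has AC as diameter.
Centre = midpoint of AC = (-0.5, 2), r² = 557/4 = 139.25.
The points at distance exactly r from the centre are (9, 9), (-10, -5) — 2 points.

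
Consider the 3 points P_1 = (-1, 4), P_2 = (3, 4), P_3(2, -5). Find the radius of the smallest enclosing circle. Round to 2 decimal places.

4.77

Side lengths²: P_1P_2² = 16, P_1P_3² = 90, P_2P_3² = 82.
Since P_1P_3² = 90 < 82 + 16 = 98, the triangle is acute, so the smallest enclosing circle is the circumcircle.
Circumcentre = (1, -1/3), r² = 205/9.
r = √(205/9) ≈ 4.77.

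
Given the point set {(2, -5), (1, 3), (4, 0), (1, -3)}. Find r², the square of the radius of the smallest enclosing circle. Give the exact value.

16.25

A smallest enclosing disk is always determined by at most three of the input points on its boundary.
The farthest pair is (2, -5)–(1, 3) with squared distance 65. The circle on this segment as diameter has centre (1.5, -1) and r² = 65/4 = 16.25.
Check (4, 0): distance² to centre = 7.25 ≤ 16.25, so it lies inside.
All remaining points lie in this disk, and no smaller disk contains both endpoints, so this is the minimum enclosing circle.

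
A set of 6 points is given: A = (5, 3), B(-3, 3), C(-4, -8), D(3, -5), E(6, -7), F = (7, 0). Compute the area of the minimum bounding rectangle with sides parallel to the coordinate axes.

x ranges over [-4, 7], width 11.
y ranges over [-8, 3], height 11.
Area = 11 × 11 = 121.

121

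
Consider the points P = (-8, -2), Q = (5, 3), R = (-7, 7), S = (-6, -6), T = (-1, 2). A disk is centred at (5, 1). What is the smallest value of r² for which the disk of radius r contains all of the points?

180

The required radius is the distance from (5, 1) to the farthest point.
Squared distances: 178, 4, 180, 170, 37.
Maximum is 180, attained at R.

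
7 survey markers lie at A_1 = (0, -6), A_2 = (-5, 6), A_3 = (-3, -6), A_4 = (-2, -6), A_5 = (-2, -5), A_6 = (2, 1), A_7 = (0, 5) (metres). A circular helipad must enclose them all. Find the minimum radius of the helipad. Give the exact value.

The minimum enclosing circle of a finite set is fixed by two of the points (as a diameter) or three (as a circumcircle).
The farthest pair is A_1–A_2 with squared distance 169. The circle on this segment as diameter has centre (-2.5, 0) and r² = 169/4 = 42.25.
Check A_3: distance² to centre = 36.25 ≤ 42.25, so it lies inside.
All remaining points lie in this disk, and no smaller disk contains both endpoints, so this is the minimum enclosing circle.
r = √(42.25) = 6.5.

6.5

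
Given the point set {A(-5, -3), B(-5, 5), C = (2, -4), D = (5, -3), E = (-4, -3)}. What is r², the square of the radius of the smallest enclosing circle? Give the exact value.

41

A smallest enclosing disk is always determined by at most three of the input points on its boundary.
The farthest pair is B–D with squared distance 164. The circle on this segment as diameter has centre (0, 1) and r² = 164/4 = 41.
Check A: distance² to centre = 41 ≤ 41, so it lies inside.
All remaining points lie in this disk, and no smaller disk contains both endpoints, so this is the minimum enclosing circle.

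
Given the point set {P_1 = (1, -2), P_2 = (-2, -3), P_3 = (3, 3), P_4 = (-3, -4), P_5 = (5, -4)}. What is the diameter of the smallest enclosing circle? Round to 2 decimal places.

By Welzl's lemma the MEC is supported by two points (diametrically opposite) or three points (on a circumcircle).
The minimum enclosing circle is determined by three boundary points: P_3, P_4, P_5.
Their circumcentre is (1, -19/14) with r² = 4505/196.
The farthest remaining point P_2 is at distance² 2293/196 ≤ 4505/196.
Diameter = 2r = 2√(4505/196) ≈ 9.59.

9.59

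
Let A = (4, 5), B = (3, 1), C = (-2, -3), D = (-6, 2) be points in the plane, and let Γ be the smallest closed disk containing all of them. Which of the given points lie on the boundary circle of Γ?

A, C, D

The minimum enclosing circle of a finite set is fixed by two of the points (as a diameter) or three (as a circumcircle).
The minimum enclosing circle is determined by three boundary points: A, C, D.
Their circumcentre is (-19/31, 137/62) with r² = 111725/3844.
The farthest remaining point B is at distance² 55801/3844 ≤ 111725/3844.
The points at distance exactly r from the centre are A, C, D — 3 points.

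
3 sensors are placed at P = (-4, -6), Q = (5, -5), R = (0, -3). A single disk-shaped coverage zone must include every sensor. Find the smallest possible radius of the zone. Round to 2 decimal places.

4.53

Side lengths²: PQ² = 82, PR² = 25, QR² = 29.
Since PQ² = 82 ≥ 29 + 25 = 54, the angle opposite PQ is not acute, so the smallest enclosing circle has PQ as diameter.
Centre = midpoint of PQ = (0.5, -5.5), r² = 82/4 = 20.5.
r = √(20.5) ≈ 4.53.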